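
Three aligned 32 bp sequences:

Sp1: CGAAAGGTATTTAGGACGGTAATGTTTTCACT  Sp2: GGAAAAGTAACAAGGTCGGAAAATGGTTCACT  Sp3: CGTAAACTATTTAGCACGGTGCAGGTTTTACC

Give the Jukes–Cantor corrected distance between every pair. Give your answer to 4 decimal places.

d(Sp1,Sp2) = 0.4598, d(Sp1,Sp3) = 0.4042, d(Sp2,Sp3) = 0.7356

Sp1–Sp2: 11/32 sites differ → p = 0.34375, d = −0.75 ln(1 − 0.458333) = 0.459828 ≈ 0.4598.
Sp1–Sp3: 10/32 sites differ → p = 0.3125, d = −0.75 ln(1 − 0.416667) = 0.404248 ≈ 0.4042.
Sp2–Sp3: 15/32 sites differ → p = 0.46875, d = −0.75 ln(1 − 0.625) = 0.735622 ≈ 0.7356.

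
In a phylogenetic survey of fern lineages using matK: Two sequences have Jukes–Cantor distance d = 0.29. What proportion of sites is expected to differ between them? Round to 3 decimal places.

p = (3/4)(1 − e^(−4d/3)) = 0.75 × (1 − e^(-0.386667)) = 0.75 × (1 − 0.679317) = 0.240512.

0.241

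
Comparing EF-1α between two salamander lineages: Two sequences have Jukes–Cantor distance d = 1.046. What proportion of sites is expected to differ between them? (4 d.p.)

0.5641

p = (3/4)(1 − e^(−4d/3)) = 0.75 × (1 − e^(-1.394667)) = 0.75 × (1 − 0.247916) = 0.564063.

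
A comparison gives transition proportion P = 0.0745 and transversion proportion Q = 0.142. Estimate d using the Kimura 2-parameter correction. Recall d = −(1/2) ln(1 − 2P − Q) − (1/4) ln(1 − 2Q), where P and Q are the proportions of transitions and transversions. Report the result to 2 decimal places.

0.26

Under the Kimura two-parameter model, d = −½ ln(1 − 2P − Q) − ¼ ln(1 − 2Q).
1 − 2P − Q = 0.709, giving −½ ln(0.709) = 0.171950.
1 − 2Q = 0.716, giving −¼ ln(0.716) = 0.083519.
d = 0.171950 + 0.083519 = 0.255469.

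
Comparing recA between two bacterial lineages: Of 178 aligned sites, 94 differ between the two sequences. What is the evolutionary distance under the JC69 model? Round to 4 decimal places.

0.9134

p = 94/178 ≈ 0.52809.
d = −(3/4) ln(1 − 4p/3) = −0.75 ln(1 − 0.70412) = −0.75 ln(0.29588)
  = −0.75 × (-1.217801) = 0.913351 substitutions/site.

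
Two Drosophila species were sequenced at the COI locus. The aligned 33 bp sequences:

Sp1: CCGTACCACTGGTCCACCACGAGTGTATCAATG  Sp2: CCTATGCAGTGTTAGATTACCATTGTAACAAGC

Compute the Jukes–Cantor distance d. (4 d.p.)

0.6987

The sequences differ at 15 of 33 sites, so p = 15/33 ≈ 0.454545.
d = −(3/4) ln(1 − 4p/3) = −0.75 ln(1 − 0.60606) = −0.75 ln(0.39394)
  = −0.75 × (-0.931557) = 0.698668 substitutions/site.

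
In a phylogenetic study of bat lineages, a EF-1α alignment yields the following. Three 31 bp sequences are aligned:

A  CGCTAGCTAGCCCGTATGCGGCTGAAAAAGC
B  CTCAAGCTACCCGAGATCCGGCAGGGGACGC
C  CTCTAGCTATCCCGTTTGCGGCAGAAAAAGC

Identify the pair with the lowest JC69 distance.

A and C

A–B: 12/31 differ, p = 0.387, d = 0.544.
A–C: 4/31 differ, p = 0.129, d = 0.142.
B–C: 11/31 differ, p = 0.355, d = 0.481.
The smallest distance is between A and C.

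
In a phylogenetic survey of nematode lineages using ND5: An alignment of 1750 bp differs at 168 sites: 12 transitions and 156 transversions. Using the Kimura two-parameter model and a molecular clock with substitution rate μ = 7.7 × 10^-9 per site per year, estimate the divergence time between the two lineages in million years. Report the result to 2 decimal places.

6.71

P = 12/1750 ≈ 0.006857 and Q = 156/1750 ≈ 0.089143.
Under the Kimura two-parameter model, d = −½ ln(1 − 2P − Q) − ¼ ln(1 − 2Q).
1 − 2P − Q = 0.897143, giving −½ ln(0.897143) = 0.054270.
1 − 2Q = 0.821714, giving −¼ ln(0.821714) = 0.049091.
d = 0.054270 + 0.049091 = 0.103361.
Under a molecular clock d = 2μt, so t = d/(2μ) = 0.103361 / (2 × 7.7 × 10^-9) = 6.71 million years.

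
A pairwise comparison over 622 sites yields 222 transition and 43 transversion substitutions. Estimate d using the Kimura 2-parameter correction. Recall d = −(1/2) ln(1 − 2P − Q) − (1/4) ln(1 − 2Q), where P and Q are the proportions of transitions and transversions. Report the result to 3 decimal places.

0.801

P = 222/622 ≈ 0.356913 and Q = 43/622 ≈ 0.069132.
Under the Kimura two-parameter model, d = −½ ln(1 − 2P − Q) − ¼ ln(1 − 2Q).
1 − 2P − Q = 0.217042, giving −½ ln(0.217042) = 0.763832.
1 − 2Q = 0.861736, giving −¼ ln(0.861736) = 0.037202.
d = 0.763832 + 0.037202 = 0.801034.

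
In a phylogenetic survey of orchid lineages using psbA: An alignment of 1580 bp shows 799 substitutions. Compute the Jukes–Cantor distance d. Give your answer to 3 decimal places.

p = 799/1580 ≈ 0.505696.
d = −(3/4) ln(1 − 4p/3) = −0.75 ln(1 − 0.674261) = −0.75 ln(0.325739)
  = −0.75 × (-1.121659) = 0.841244 substitutions/site.

0.841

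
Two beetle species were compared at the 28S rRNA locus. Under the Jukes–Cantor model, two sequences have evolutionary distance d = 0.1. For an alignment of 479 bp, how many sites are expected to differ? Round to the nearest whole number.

Invert JC69: p = (3/4)(1 − e^(−4d/3)) = 0.75 × (1 − e^(-0.133333)) = 0.75 × (1 − 0.875174) = 0.093620.
Expected differing sites = pL ≈ 0.093620 × 479 = 44.84398 ≈ 45.

45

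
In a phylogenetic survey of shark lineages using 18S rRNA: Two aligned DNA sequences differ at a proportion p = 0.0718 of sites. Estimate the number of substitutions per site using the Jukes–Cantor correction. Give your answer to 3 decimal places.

d = −(3/4) ln(1 − 4p/3) = −0.75 ln(1 − 0.095733) = −0.75 ln(0.904267)
  = −0.75 × (-0.100631) = 0.075473 substitutions/site.

0.075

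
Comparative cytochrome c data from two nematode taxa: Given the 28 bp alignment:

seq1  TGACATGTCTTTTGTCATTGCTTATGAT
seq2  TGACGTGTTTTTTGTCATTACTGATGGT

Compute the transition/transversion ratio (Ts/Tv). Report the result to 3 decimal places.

Transitions are A↔G and C↔T; transversions are all other mismatches.
Transitions: 4. Transversions: 1.
R = 4/1 = 4.000.

4.000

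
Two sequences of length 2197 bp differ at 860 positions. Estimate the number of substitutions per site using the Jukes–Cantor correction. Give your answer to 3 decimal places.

0.553

p = 860/2197 ≈ 0.391443.
d = −(3/4) ln(1 − 4p/3) = −0.75 ln(1 − 0.521924) = −0.75 ln(0.478076)
  = −0.75 × (-0.737986) = 0.553490 substitutions/site.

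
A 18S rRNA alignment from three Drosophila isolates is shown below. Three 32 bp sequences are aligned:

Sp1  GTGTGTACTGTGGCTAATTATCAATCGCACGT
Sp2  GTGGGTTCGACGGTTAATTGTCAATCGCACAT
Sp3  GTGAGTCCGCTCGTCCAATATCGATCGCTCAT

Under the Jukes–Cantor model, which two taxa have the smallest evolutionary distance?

Sp1–Sp2: 8/32 differ, p = 0.250, d = 0.304.
Sp1–Sp3: 12/32 differ, p = 0.375, d = 0.520.
Sp2–Sp3: 11/32 differ, p = 0.344, d = 0.460.
The smallest distance is between Sp1 and Sp2.

Sp1 and Sp2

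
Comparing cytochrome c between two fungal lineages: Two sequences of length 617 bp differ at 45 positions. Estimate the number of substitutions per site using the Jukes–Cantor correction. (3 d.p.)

p = 45/617 ≈ 0.072934.
d = −(3/4) ln(1 − 4p/3) = −0.75 ln(1 − 0.097245) = −0.75 ln(0.902755)
  = −0.75 × (-0.102304) = 0.076728 substitutions/site.

0.077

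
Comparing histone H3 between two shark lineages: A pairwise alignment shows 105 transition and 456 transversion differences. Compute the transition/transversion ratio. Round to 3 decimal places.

0.230

R = 105/456 = 0.230263… ≈ 0.230 (to 3 d.p.).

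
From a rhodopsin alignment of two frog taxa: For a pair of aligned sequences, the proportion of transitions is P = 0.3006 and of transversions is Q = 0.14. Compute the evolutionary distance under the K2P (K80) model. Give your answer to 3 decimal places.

0.758

Under the Kimura two-parameter model, d = −½ ln(1 − 2P − Q) − ¼ ln(1 − 2Q).
1 − 2P − Q = 0.2588, giving −½ ln(0.2588) = 0.675850.
1 − 2Q = 0.72, giving −¼ ln(0.72) = 0.082126.
d = 0.675850 + 0.082126 = 0.757976.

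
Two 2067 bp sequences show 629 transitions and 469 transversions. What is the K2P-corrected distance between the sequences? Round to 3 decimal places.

1.054

P = 629/2067 ≈ 0.304306 and Q = 469/2067 ≈ 0.226899.
Under the Kimura two-parameter model, d = −½ ln(1 − 2P − Q) − ¼ ln(1 − 2Q).
1 − 2P − Q = 0.164489, giving −½ ln(0.164489) = 0.902456.
1 − 2Q = 0.546202, giving −¼ ln(0.546202) = 0.151192.
d = 0.902456 + 0.151192 = 1.053648.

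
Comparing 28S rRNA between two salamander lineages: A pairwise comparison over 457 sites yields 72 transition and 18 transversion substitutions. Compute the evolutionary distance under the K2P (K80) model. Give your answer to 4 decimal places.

0.2394

P = 72/457 ≈ 0.157549 and Q = 18/457 ≈ 0.039387.
Under the Kimura two-parameter model, d = −½ ln(1 − 2P − Q) − ¼ ln(1 − 2Q).
1 − 2P − Q = 0.645515, giving −½ ln(0.645515) = 0.218853.
1 − 2Q = 0.921226, giving −¼ ln(0.921226) = 0.020512.
d = 0.218853 + 0.020512 = 0.239365.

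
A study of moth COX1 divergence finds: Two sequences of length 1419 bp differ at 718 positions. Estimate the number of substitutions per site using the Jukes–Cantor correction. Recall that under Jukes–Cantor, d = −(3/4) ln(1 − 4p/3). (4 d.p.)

p = 718/1419 ≈ 0.50599.
d = −(3/4) ln(1 − 4p/3) = −0.75 ln(1 − 0.674653) = −0.75 ln(0.325347)
  = −0.75 × (-1.122863) = 0.842147 substitutions/site.

0.8421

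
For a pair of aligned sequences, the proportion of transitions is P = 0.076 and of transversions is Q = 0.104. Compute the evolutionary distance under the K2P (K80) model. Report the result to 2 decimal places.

Under the Kimura two-parameter model, d = −½ ln(1 − 2P − Q) − ¼ ln(1 − 2Q).
1 − 2P − Q = 0.744, giving −½ ln(0.744) = 0.147857.
1 − 2Q = 0.792, giving −¼ ln(0.792) = 0.058298.
d = 0.147857 + 0.058298 = 0.206155.

0.21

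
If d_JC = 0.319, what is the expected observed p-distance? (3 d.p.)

p = (3/4)(1 − e^(−4d/3)) = 0.75 × (1 − e^(-0.425333)) = 0.75 × (1 − 0.653552) = 0.259836.

0.260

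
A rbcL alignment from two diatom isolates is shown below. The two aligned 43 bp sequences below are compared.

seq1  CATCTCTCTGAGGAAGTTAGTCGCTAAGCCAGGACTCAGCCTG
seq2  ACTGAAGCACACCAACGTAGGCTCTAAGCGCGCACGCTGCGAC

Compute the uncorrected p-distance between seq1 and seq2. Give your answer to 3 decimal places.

0.512

The sequences differ at 22 of 43 positions.
p = 22/43 = 0.511627… ≈ 0.512 (to 3 d.p.).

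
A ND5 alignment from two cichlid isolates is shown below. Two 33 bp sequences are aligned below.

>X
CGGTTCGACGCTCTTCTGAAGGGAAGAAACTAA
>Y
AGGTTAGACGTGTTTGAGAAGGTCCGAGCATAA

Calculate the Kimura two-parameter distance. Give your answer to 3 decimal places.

Of 33 sites, 3 differences are transitions and 10 are transversions, so P = 3/33 ≈ 0.090909 and Q = 10/33 ≈ 0.30303.
Under the Kimura two-parameter model, d = −½ ln(1 − 2P − Q) − ¼ ln(1 − 2Q).
1 − 2P − Q = 0.515152, giving −½ ln(0.515152) = 0.331647.
1 − 2Q = 0.39394, giving −¼ ln(0.39394) = 0.232889.
d = 0.331647 + 0.232889 = 0.564536.

0.565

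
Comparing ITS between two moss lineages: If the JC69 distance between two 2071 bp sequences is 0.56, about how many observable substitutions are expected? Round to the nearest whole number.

817

Invert JC69: p = (3/4)(1 − e^(−4d/3)) = 0.75 × (1 − e^(-0.746667)) = 0.75 × (1 − 0.473944) = 0.394542.
Expected differing sites = pL ≈ 0.394542 × 2071 = 817.096482 ≈ 817.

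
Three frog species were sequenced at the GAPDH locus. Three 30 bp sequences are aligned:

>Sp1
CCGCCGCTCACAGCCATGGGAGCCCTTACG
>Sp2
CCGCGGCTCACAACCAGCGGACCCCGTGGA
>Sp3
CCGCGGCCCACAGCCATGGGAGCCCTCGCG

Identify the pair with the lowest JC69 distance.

Sp1 and Sp3

Sp1–Sp2: 9/30 differ, p = 0.300, d = 0.383.
Sp1–Sp3: 4/30 differ, p = 0.133, d = 0.147.
Sp2–Sp3: 9/30 differ, p = 0.300, d = 0.383.
The smallest distance is between Sp1 and Sp3.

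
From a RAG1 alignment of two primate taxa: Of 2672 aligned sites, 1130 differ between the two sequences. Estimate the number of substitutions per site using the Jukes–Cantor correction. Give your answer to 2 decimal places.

0.62

p = 1130/2672 ≈ 0.422904.
d = −(3/4) ln(1 − 4p/3) = −0.75 ln(1 − 0.563872) = −0.75 ln(0.436128)
  = −0.75 × (-0.829820) = 0.622365 substitutions/site.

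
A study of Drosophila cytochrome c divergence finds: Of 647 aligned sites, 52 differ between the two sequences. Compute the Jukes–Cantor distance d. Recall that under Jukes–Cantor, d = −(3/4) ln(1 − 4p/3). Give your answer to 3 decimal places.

p = 52/647 ≈ 0.080371.
d = −(3/4) ln(1 − 4p/3) = −0.75 ln(1 − 0.107161) = −0.75 ln(0.892839)
  = −0.75 × (-0.113349) = 0.085012 substitutions/site.

0.085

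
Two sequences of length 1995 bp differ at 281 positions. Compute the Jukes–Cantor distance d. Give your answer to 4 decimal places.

p = 281/1995 ≈ 0.140852.
d = −(3/4) ln(1 − 4p/3) = −0.75 ln(1 − 0.187803) = −0.75 ln(0.812197)
  = −0.75 × (-0.208012) = 0.156009 substitutions/site.

0.1560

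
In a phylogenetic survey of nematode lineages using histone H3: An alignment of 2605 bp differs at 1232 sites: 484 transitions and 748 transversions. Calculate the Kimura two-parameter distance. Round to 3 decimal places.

0.751

P = 484/2605 ≈ 0.185797 and Q = 748/2605 ≈ 0.28714.
Under the Kimura two-parameter model, d = −½ ln(1 − 2P − Q) − ¼ ln(1 − 2Q).
1 − 2P − Q = 0.341266, giving −½ ln(0.341266) = 0.537547.
1 − 2Q = 0.42572, giving −¼ ln(0.42572) = 0.213493.
d = 0.537547 + 0.213493 = 0.751040.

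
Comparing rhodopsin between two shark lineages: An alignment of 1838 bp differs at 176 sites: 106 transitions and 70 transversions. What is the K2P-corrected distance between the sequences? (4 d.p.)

P = 106/1838 ≈ 0.057671 and Q = 70/1838 ≈ 0.038085.
Under the Kimura two-parameter model, d = −½ ln(1 − 2P − Q) − ¼ ln(1 − 2Q).
1 − 2P − Q = 0.846573, giving −½ ln(0.846573) = 0.083279.
1 − 2Q = 0.92383, giving −¼ ln(0.92383) = 0.019807.
d = 0.083279 + 0.019807 = 0.103086.

0.1031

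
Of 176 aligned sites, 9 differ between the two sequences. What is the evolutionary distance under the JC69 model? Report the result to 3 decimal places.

p = 9/176 ≈ 0.051136.
d = −(3/4) ln(1 − 4p/3) = −0.75 ln(1 − 0.068181) = −0.75 ln(0.931819)
  = −0.75 × (-0.070617) = 0.052963 substitutions/site.

0.053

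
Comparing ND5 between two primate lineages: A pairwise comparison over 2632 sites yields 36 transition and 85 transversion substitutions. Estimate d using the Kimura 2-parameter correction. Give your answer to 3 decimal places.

0.047

P = 36/2632 ≈ 0.013678 and Q = 85/2632 ≈ 0.032295.
Under the Kimura two-parameter model, d = −½ ln(1 − 2P − Q) − ¼ ln(1 − 2Q).
1 − 2P − Q = 0.940349, giving −½ ln(0.940349) = 0.030752.
1 − 2Q = 0.93541, giving −¼ ln(0.93541) = 0.016693.
d = 0.030752 + 0.016693 = 0.047445.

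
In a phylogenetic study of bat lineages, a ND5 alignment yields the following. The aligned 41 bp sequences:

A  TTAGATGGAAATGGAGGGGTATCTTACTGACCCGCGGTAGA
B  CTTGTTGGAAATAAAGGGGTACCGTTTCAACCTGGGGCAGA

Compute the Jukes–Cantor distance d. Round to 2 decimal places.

The sequences differ at 14 of 41 sites, so p = 14/41 ≈ 0.341463.
d = −(3/4) ln(1 − 4p/3) = −0.75 ln(1 − 0.455284) = −0.75 ln(0.544716)
  = −0.75 × (-0.607491) = 0.455618 substitutions/site.

0.46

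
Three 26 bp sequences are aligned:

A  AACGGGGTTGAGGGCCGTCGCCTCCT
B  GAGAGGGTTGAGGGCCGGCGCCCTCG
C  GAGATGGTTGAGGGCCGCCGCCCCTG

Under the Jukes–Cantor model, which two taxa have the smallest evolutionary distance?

A–B: 7/26 differ, p = 0.269, d = 0.334.
A–C: 8/26 differ, p = 0.308, d = 0.396.
B–C: 4/26 differ, p = 0.154, d = 0.172.
The smallest distance is between B and C.

B and C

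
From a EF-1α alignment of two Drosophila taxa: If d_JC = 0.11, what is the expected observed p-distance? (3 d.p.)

0.102

p = (3/4)(1 − e^(−4d/3)) = 0.75 × (1 − e^(-0.146667)) = 0.75 × (1 − 0.863582) = 0.102314.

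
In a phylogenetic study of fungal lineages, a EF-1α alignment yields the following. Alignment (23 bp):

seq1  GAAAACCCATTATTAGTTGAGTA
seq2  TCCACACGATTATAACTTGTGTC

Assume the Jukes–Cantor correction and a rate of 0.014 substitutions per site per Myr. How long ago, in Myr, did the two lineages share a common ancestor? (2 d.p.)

23.22

The sequences differ at 10 of 23 sites (1, 2, 3, 5, 6, 8, 14, 16, 20, 23), so p = 10/23 ≈ 0.434783.
d = −(3/4) ln(1 − 4p/3) = −0.75 ln(1 − 0.579711) = −0.75 ln(0.420289)
  = −0.75 × (-0.866813) = 0.650110 substitutions/site.
Under a molecular clock d = 2μt, so t = d/(2μ) = 0.650110 / (2 × 0.014) = 23.22 Myr.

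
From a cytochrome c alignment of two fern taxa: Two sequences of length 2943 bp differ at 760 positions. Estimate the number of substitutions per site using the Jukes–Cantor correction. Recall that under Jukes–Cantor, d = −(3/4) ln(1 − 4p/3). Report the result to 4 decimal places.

p = 760/2943 ≈ 0.25824.
d = −(3/4) ln(1 − 4p/3) = −0.75 ln(1 − 0.34432) = −0.75 ln(0.65568)
  = −0.75 × (-0.422082) = 0.316562 substitutions/site.

0.3166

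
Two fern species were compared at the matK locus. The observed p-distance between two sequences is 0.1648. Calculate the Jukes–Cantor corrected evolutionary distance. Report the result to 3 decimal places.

0.186

d = −(3/4) ln(1 − 4p/3) = −0.75 ln(1 − 0.219733) = −0.75 ln(0.780267)
  = −0.75 × (-0.248119) = 0.186089 substitutions/site.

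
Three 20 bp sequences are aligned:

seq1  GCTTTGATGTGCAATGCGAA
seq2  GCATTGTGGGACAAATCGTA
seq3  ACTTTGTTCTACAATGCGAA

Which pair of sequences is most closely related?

seq1–seq2: 8/20 differ, p = 0.400, d = 0.572.
seq1–seq3: 4/20 differ, p = 0.200, d = 0.233.
seq2–seq3: 8/20 differ, p = 0.400, d = 0.572.
The smallest distance is between seq1 and seq3.

seq1 and seq3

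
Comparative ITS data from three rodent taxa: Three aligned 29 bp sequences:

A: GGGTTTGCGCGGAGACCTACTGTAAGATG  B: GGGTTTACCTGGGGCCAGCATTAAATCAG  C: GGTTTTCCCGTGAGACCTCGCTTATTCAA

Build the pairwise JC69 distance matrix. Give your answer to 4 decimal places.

d(A,B) = 0.7739, d(A,C) = 0.7739, d(B,C) = 0.6829

A–B: 14/29 sites differ → p ≈ 0.482759, d = −0.75 ln(1 − 0.643679) = 0.773942 ≈ 0.7739.
A–C: 14/29 sites differ → p ≈ 0.482759, d = −0.75 ln(1 − 0.643679) = 0.773942 ≈ 0.7739.
B–C: 13/29 sites differ → p ≈ 0.448276, d = −0.75 ln(1 − 0.597701) = 0.682920 ≈ 0.6829.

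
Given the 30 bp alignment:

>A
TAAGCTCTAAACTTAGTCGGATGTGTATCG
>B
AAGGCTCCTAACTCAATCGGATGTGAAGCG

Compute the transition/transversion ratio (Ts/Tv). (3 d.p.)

Transitions are A↔G and C↔T; transversions are all other mismatches.
Transitions: 4. Transversions: 4.
R = 4/4 = 1.000.

1.000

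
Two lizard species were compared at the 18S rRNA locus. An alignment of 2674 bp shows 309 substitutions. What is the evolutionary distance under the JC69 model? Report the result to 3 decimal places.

p = 309/2674 ≈ 0.115557.
d = −(3/4) ln(1 − 4p/3) = −0.75 ln(1 − 0.154076) = −0.75 ln(0.845924)
  = −0.75 × (-0.167326) = 0.125495 substitutions/site.

0.125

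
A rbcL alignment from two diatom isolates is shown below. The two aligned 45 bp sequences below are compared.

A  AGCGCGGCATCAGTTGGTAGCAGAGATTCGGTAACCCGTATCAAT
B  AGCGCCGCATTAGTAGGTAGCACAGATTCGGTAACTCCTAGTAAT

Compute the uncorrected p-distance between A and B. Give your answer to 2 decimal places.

The sequences differ at 8 of 45 positions (sites 6, 11, 15, 23, 36, 38, 41, 42).
p = 8/45 = 0.177777… ≈ 0.18 (to 2 d.p.).

0.18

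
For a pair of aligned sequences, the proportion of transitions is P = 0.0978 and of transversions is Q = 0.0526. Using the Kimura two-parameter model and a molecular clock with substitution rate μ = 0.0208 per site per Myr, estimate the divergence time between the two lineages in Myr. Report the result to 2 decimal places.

Under the Kimura two-parameter model, d = −½ ln(1 − 2P − Q) − ¼ ln(1 − 2Q).
1 − 2P − Q = 0.7518, giving −½ ln(0.7518) = 0.142642.
1 − 2Q = 0.8948, giving −¼ ln(0.8948) = 0.027789.
d = 0.142642 + 0.027789 = 0.170431.
Under a molecular clock d = 2μt, so t = d/(2μ) = 0.170431 / (2 × 0.0208) = 4.10 Myr.

4.10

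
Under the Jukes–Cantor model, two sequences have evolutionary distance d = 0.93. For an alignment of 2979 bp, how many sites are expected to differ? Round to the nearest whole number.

1588

Invert JC69: p = (3/4)(1 − e^(−4d/3)) = 0.75 × (1 − e^(-1.24)) = 0.75 × (1 − 0.289384) = 0.532962.
Expected differing sites = pL ≈ 0.532962 × 2979 = 1587.693798 ≈ 1588.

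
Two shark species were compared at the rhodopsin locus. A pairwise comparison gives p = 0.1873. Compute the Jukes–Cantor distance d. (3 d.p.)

0.215

d = −(3/4) ln(1 − 4p/3) = −0.75 ln(1 − 0.249733) = −0.75 ln(0.750267)
  = −0.75 × (-0.287326) = 0.215495 substitutions/site.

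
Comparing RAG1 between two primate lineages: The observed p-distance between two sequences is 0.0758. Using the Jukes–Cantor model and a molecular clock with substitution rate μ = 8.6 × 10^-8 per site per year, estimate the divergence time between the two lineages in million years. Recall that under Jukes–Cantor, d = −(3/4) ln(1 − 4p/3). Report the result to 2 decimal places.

0.46

d = −(3/4) ln(1 − 4p/3) = −0.75 ln(1 − 0.101067) = −0.75 ln(0.898933)
  = −0.75 × (-0.106547) = 0.079910 substitutions/site.
Under a molecular clock d = 2μt, so t = d/(2μ) = 0.079910 / (2 × 8.6 × 10^-8) = 0.46 million years.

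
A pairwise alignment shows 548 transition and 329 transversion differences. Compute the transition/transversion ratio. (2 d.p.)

1.67

R = 548/329 = 1.665653… ≈ 1.67 (to 2 d.p.).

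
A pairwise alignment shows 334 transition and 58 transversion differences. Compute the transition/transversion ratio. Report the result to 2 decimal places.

5.76

R = 334/58 = 5.758620… ≈ 5.76 (to 2 d.p.).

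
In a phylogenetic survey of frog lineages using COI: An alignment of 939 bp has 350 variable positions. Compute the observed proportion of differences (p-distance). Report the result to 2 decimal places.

0.37

p = 350/939 = 0.372736… ≈ 0.37 (to 2 d.p.).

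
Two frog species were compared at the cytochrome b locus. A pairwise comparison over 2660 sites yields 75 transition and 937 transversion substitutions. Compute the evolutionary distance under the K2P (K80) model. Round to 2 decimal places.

0.57

P = 75/2660 ≈ 0.028195 and Q = 937/2660 ≈ 0.352256.
Under the Kimura two-parameter model, d = −½ ln(1 − 2P − Q) − ¼ ln(1 − 2Q).
1 − 2P − Q = 0.591354, giving −½ ln(0.591354) = 0.262670.
1 − 2Q = 0.295488, giving −¼ ln(0.295488) = 0.304782.
d = 0.262670 + 0.304782 = 0.567452.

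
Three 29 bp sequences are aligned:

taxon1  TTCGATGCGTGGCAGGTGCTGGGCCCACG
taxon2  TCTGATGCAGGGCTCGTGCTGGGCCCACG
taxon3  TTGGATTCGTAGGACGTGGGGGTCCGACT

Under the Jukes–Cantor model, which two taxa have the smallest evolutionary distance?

taxon1–taxon2: 6/29 differ, p = 0.207, d = 0.242.
taxon1–taxon3: 10/29 differ, p = 0.345, d = 0.462.
taxon2–taxon3: 13/29 differ, p = 0.448, d = 0.683.
The smallest distance is between taxon1 and taxon2.

taxon1 and taxon2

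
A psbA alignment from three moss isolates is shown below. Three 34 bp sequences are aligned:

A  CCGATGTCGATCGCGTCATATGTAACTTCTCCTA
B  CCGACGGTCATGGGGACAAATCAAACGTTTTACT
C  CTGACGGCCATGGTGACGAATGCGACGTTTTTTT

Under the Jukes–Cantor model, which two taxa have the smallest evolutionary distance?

B and C

A–B: 16/34 differ, p = 0.471, d = 0.741.
A–C: 16/34 differ, p = 0.471, d = 0.741.
B–C: 9/34 differ, p = 0.265, d = 0.326.
The smallest distance is between B and C.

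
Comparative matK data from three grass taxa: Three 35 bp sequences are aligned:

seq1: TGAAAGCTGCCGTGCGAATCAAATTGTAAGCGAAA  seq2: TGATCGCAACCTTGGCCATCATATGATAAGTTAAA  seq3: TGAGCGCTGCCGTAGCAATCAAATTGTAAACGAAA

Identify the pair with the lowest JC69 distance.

seq1 and seq3

seq1–seq2: 13/35 differ, p = 0.371, d = 0.513.
seq1–seq3: 6/35 differ, p = 0.171, d = 0.195.
seq2–seq3: 12/35 differ, p = 0.343, d = 0.458.
The smallest distance is between seq1 and seq3.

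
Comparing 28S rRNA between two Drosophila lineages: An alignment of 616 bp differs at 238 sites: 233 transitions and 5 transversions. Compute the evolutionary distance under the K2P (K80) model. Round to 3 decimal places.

P = 233/616 ≈ 0.378247 and Q = 5/616 ≈ 0.008117.
Under the Kimura two-parameter model, d = −½ ln(1 − 2P − Q) − ¼ ln(1 − 2Q).
1 − 2P − Q = 0.235389, giving −½ ln(0.235389) = 0.723258.
1 − 2Q = 0.983766, giving −¼ ln(0.983766) = 0.004092.
d = 0.723258 + 0.004092 = 0.727350.

0.727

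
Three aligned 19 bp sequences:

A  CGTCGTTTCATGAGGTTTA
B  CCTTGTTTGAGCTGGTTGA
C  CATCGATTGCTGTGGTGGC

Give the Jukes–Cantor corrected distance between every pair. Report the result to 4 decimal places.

A–B: 7/19 sites differ → p ≈ 0.368421, d = −0.75 ln(1 − 0.491228) = 0.506816 ≈ 0.5068.
A–C: 8/19 sites differ → p ≈ 0.421053, d = −0.75 ln(1 − 0.561404) = 0.618132 ≈ 0.6181.
B–C: 8/19 sites differ → p ≈ 0.421053, d = −0.75 ln(1 − 0.561404) = 0.618132 ≈ 0.6181.

d(A,B) = 0.5068, d(A,C) = 0.6181, d(B,C) = 0.6181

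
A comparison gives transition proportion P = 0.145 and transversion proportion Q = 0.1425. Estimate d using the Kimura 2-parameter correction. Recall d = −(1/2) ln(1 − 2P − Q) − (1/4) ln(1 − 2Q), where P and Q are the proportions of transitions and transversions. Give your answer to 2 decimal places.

Under the Kimura two-parameter model, d = −½ ln(1 − 2P − Q) − ¼ ln(1 − 2Q).
1 − 2P − Q = 0.5675, giving −½ ln(0.5675) = 0.283257.
1 − 2Q = 0.715, giving −¼ ln(0.715) = 0.083868.
d = 0.283257 + 0.083868 = 0.367125.

0.37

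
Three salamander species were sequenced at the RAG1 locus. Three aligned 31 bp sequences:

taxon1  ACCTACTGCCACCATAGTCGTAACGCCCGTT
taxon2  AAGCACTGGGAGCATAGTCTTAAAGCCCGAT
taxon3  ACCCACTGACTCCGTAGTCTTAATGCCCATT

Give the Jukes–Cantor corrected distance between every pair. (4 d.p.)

taxon1–taxon2: 9/31 sites differ → p ≈ 0.290323, d = −0.75 ln(1 − 0.387097) = 0.367161 ≈ 0.3672.
taxon1–taxon3: 7/31 sites differ → p ≈ 0.225806, d = −0.75 ln(1 − 0.301075) = 0.268659 ≈ 0.2687.
taxon2–taxon3: 10/31 sites differ → p ≈ 0.322581, d = −0.75 ln(1 − 0.430108) = 0.421731 ≈ 0.4217.

d(taxon1,taxon2) = 0.3672, d(taxon1,taxon3) = 0.2687, d(taxon2,taxon3) = 0.4217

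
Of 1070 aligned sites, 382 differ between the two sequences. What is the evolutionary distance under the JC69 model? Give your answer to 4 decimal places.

0.4847

p = 382/1070 ≈ 0.357009.
d = −(3/4) ln(1 − 4p/3) = −0.75 ln(1 − 0.476012) = −0.75 ln(0.523988)
  = −0.75 × (-0.646286) = 0.484715 substitutions/site.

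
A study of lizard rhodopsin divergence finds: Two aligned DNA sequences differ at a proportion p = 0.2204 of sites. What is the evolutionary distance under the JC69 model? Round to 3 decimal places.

0.261

d = −(3/4) ln(1 − 4p/3) = −0.75 ln(1 − 0.293867) = −0.75 ln(0.706133)
  = −0.75 × (-0.347952) = 0.260964 substitutions/site.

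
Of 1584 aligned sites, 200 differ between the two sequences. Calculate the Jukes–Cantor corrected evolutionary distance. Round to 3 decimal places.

p = 200/1584 ≈ 0.126263.
d = −(3/4) ln(1 − 4p/3) = −0.75 ln(1 − 0.168351) = −0.75 ln(0.831649)
  = −0.75 × (-0.184345) = 0.138259 substitutions/site.

0.138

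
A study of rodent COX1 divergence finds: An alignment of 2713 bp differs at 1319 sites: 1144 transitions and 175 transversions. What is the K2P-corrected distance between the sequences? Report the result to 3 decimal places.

P = 1144/2713 ≈ 0.421673 and Q = 175/2713 ≈ 0.064504.
Under the Kimura two-parameter model, d = −½ ln(1 − 2P − Q) − ¼ ln(1 − 2Q).
1 − 2P − Q = 0.09215, giving −½ ln(0.09215) = 1.192169.
1 − 2Q = 0.870992, giving −¼ ln(0.870992) = 0.034531.
d = 1.192169 + 0.034531 = 1.226700.

1.227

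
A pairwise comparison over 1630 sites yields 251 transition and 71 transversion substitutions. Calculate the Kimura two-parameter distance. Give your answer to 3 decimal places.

0.239

P = 251/1630 ≈ 0.153988 and Q = 71/1630 ≈ 0.043558.
Under the Kimura two-parameter model, d = −½ ln(1 − 2P − Q) − ¼ ln(1 − 2Q).
1 − 2P − Q = 0.648466, giving −½ ln(0.648466) = 0.216573.
1 − 2Q = 0.912884, giving −¼ ln(0.912884) = 0.022787.
d = 0.216573 + 0.022787 = 0.239360.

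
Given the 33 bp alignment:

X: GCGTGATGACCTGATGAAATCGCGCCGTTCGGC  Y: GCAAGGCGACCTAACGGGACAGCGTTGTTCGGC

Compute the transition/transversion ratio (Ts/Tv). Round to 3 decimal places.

Transitions are A↔G and C↔T; transversions are all other mismatches.
Transitions: 10. Transversions: 2.
R = 10/2 = 5.000.

5.000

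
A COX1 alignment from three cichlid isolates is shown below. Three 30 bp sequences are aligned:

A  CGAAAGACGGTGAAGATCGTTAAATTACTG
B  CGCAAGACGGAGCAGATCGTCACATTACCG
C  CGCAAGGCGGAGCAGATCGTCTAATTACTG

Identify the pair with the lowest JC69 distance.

B and C

A–B: 6/30 differ, p = 0.200, d = 0.233.
A–C: 6/30 differ, p = 0.200, d = 0.233.
B–C: 4/30 differ, p = 0.133, d = 0.147.
The smallest distance is between B and C.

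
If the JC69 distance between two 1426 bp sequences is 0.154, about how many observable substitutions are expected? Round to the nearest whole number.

Invert JC69: p = (3/4)(1 − e^(−4d/3)) = 0.75 × (1 − e^(-0.205333)) = 0.75 × (1 − 0.814376) = 0.139218.
Expected differing sites = pL ≈ 0.139218 × 1426 = 198.524868 ≈ 199.

199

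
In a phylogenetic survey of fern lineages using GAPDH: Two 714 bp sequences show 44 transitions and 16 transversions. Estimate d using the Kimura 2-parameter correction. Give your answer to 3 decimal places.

P = 44/714 ≈ 0.061625 and Q = 16/714 ≈ 0.022409.
Under the Kimura two-parameter model, d = −½ ln(1 − 2P − Q) − ¼ ln(1 − 2Q).
1 − 2P − Q = 0.854341, giving −½ ln(0.854341) = 0.078712.
1 − 2Q = 0.955182, giving −¼ ln(0.955182) = 0.011463.
d = 0.078712 + 0.011463 = 0.090175.

0.090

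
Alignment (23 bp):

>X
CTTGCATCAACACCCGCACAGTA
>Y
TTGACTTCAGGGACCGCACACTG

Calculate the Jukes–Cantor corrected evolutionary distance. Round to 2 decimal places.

The sequences differ at 10 of 23 sites (1, 3, 4, 6, 10, 11, 12, 13, 21, 23), so p = 10/23 ≈ 0.434783.
d = −(3/4) ln(1 − 4p/3) = −0.75 ln(1 − 0.579711) = −0.75 ln(0.420289)
  = −0.75 × (-0.866813) = 0.650110 substitutions/site.

0.65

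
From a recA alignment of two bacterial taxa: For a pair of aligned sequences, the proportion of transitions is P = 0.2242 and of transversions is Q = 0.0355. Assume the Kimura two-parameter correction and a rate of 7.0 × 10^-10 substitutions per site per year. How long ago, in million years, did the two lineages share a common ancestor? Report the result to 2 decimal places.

Under the Kimura two-parameter model, d = −½ ln(1 − 2P − Q) − ¼ ln(1 − 2Q).
1 − 2P − Q = 0.5161, giving −½ ln(0.5161) = 0.330727.
1 − 2Q = 0.929, giving −¼ ln(0.929) = 0.018412.
d = 0.330727 + 0.018412 = 0.349139.
Under a molecular clock d = 2μt, so t = d/(2μ) = 0.349139 / (2 × 7.0 × 10^-10) = 249.39 million years.

249.39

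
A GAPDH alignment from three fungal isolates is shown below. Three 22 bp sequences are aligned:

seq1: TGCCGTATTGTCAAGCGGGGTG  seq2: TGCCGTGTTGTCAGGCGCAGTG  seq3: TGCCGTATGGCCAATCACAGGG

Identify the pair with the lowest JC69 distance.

seq1 and seq2

seq1–seq2: 4/22 differ, p = 0.182, d = 0.208.
seq1–seq3: 7/22 differ, p = 0.318, d = 0.414.
seq2–seq3: 7/22 differ, p = 0.318, d = 0.414.
The smallest distance is between seq1 and seq2.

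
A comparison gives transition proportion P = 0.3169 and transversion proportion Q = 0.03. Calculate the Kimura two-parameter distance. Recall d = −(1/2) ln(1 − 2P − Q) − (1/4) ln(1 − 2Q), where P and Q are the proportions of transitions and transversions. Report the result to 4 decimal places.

Under the Kimura two-parameter model, d = −½ ln(1 − 2P − Q) − ¼ ln(1 − 2Q).
1 − 2P − Q = 0.3362, giving −½ ln(0.3362) = 0.545025.
1 − 2Q = 0.94, giving −¼ ln(0.94) = 0.015469.
d = 0.545025 + 0.015469 = 0.560494.

0.5605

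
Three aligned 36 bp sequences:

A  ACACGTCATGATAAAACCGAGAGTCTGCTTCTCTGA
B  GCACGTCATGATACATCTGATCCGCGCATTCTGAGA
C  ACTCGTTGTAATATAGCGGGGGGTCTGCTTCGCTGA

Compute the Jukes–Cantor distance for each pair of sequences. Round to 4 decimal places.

A–B: 13/36 sites differ → p ≈ 0.361111, d = −0.75 ln(1 − 0.481481) = 0.492584 ≈ 0.4926.
A–C: 10/36 sites differ → p ≈ 0.277778, d = −0.75 ln(1 − 0.370371) = 0.346968 ≈ 0.3470.
B–C: 19/36 sites differ → p ≈ 0.527778, d = −0.75 ln(1 − 0.703704) = 0.912297 ≈ 0.9123.

d(A,B) = 0.4926, d(A,C) = 0.3470, d(B,C) = 0.9123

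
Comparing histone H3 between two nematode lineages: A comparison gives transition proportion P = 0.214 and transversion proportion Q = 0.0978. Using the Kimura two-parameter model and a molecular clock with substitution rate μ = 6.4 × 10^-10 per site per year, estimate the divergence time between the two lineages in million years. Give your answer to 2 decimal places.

333.97

Under the Kimura two-parameter model, d = −½ ln(1 − 2P − Q) − ¼ ln(1 − 2Q).
1 − 2P − Q = 0.4742, giving −½ ln(0.4742) = 0.373063.
1 − 2Q = 0.8044, giving −¼ ln(0.8044) = 0.054415.
d = 0.373063 + 0.054415 = 0.427478.
Under a molecular clock d = 2μt, so t = d/(2μ) = 0.427478 / (2 × 6.4 × 10^-10) = 333.97 million years.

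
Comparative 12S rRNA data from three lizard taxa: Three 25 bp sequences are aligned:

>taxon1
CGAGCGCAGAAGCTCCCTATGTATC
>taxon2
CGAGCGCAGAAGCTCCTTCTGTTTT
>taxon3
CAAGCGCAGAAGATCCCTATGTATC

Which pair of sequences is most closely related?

taxon1–taxon2: 4/25 differ, p = 0.160, d = 0.180.
taxon1–taxon3: 2/25 differ, p = 0.080, d = 0.085.
taxon2–taxon3: 6/25 differ, p = 0.240, d = 0.289.
The smallest distance is between taxon1 and taxon3.

taxon1 and taxon3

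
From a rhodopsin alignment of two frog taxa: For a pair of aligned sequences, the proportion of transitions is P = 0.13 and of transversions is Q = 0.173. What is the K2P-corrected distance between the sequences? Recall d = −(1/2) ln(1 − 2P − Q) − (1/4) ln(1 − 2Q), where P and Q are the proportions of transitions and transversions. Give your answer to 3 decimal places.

0.390

Under the Kimura two-parameter model, d = −½ ln(1 − 2P − Q) − ¼ ln(1 − 2Q).
1 − 2P − Q = 0.567, giving −½ ln(0.567) = 0.283698.
1 − 2Q = 0.654, giving −¼ ln(0.654) = 0.106162.
d = 0.283698 + 0.106162 = 0.389860.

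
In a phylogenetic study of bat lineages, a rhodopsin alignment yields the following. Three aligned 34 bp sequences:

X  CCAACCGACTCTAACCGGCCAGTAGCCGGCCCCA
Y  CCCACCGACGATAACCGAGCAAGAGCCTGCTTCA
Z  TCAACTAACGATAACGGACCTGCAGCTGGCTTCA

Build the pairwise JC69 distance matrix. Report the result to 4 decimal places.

d(X,Y) = 0.3734, d(X,Z) = 0.4770, d(Y,Z) = 0.4234

X–Y: 10/34 sites differ → p ≈ 0.294118, d = −0.75 ln(1 − 0.392157) = 0.373379 ≈ 0.3734.
X–Z: 12/34 sites differ → p ≈ 0.352941, d = −0.75 ln(1 − 0.470588) = 0.476991 ≈ 0.4770.
Y–Z: 11/34 sites differ → p ≈ 0.323529, d = −0.75 ln(1 − 0.431372) = 0.423397 ≈ 0.4234.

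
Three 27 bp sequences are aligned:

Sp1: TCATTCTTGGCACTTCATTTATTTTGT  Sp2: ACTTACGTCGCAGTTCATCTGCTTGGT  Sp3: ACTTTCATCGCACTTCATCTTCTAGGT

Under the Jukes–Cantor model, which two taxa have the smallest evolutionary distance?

Sp2 and Sp3

Sp1–Sp2: 10/27 differ, p = 0.370, d = 0.511.
Sp1–Sp3: 9/27 differ, p = 0.333, d = 0.441.
Sp2–Sp3: 5/27 differ, p = 0.185, d = 0.213.
The smallest distance is between Sp2 and Sp3.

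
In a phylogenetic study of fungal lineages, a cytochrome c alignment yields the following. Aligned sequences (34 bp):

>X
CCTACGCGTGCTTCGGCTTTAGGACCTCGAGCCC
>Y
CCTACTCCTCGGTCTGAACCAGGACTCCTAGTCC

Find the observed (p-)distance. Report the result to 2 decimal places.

0.41

The sequences differ at 14 of 34 positions.
p = 14/34 = 0.411764… ≈ 0.41 (to 2 d.p.).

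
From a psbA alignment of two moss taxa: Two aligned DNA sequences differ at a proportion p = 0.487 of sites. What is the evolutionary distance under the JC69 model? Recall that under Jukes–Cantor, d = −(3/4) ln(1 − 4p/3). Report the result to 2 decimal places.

d = −(3/4) ln(1 − 4p/3) = −0.75 ln(1 − 0.649333) = −0.75 ln(0.350667)
  = −0.75 × (-1.047918) = 0.785939 substitutions/site.

0.79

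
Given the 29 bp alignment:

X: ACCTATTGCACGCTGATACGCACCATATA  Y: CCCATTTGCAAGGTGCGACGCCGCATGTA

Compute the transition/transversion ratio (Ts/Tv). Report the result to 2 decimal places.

0.11

Transitions are A↔G and C↔T; transversions are all other mismatches.
Transitions: 1. Transversions: 9.
R = 1/9 = 0.111111… ≈ 0.11 (to 2 d.p.).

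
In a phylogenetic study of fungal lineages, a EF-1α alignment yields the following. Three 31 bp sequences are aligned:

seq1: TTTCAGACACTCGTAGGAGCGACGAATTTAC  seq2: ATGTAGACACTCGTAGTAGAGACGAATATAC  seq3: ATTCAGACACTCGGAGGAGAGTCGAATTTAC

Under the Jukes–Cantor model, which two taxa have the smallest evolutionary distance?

seq1–seq2: 6/31 differ, p = 0.194, d = 0.224.
seq1–seq3: 4/31 differ, p = 0.129, d = 0.142.
seq2–seq3: 6/31 differ, p = 0.194, d = 0.224.
The smallest distance is between seq1 and seq3.

seq1 and seq3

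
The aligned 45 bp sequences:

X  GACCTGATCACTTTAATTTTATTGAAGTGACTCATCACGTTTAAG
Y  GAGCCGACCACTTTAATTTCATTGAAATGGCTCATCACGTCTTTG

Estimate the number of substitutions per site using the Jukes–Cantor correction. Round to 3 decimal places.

The sequences differ at 9 of 45 sites (3, 5, 8, 20, 27, 30, 41, 43, 44), so p = 9/45 = 0.2.
d = −(3/4) ln(1 − 4p/3) = −0.75 ln(1 − 0.266667) = −0.75 ln(0.733333)
  = −0.75 × (-0.310155) = 0.232616 substitutions/site.

0.233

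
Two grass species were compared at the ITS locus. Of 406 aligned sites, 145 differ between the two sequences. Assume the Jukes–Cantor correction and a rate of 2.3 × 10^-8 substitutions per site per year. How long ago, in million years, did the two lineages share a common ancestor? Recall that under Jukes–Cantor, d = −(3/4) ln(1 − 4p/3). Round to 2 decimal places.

p = 145/406 ≈ 0.357143.
d = −(3/4) ln(1 − 4p/3) = −0.75 ln(1 − 0.476191) = −0.75 ln(0.523809)
  = −0.75 × (-0.646628) = 0.484971 substitutions/site.
Under a molecular clock d = 2μt, so t = d/(2μ) = 0.484971 / (2 × 2.3 × 10^-8) = 10.54 million years.

10.54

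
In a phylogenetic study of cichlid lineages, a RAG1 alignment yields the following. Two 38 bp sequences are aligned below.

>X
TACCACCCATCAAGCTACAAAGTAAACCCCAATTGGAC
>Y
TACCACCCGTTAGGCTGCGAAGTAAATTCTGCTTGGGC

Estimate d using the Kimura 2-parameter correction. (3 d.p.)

0.416

Of 38 sites, 10 differences are transitions and 1 are transversions, so P = 10/38 ≈ 0.263158 and Q = 1/38 ≈ 0.026316.
Under the Kimura two-parameter model, d = −½ ln(1 − 2P − Q) − ¼ ln(1 − 2Q).
1 − 2P − Q = 0.447368, giving −½ ln(0.447368) = 0.402187.
1 − 2Q = 0.947368, giving −¼ ln(0.947368) = 0.013517.
d = 0.402187 + 0.013517 = 0.415704.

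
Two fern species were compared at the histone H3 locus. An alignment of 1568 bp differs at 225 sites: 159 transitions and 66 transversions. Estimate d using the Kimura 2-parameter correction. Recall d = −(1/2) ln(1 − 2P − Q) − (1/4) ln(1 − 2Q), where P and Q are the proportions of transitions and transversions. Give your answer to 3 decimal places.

0.162

P = 159/1568 ≈ 0.101403 and Q = 66/1568 ≈ 0.042092.
Under the Kimura two-parameter model, d = −½ ln(1 − 2P − Q) − ¼ ln(1 − 2Q).
1 − 2P − Q = 0.755102, giving −½ ln(0.755102) = 0.140451.
1 − 2Q = 0.915816, giving −¼ ln(0.915816) = 0.021985.
d = 0.140451 + 0.021985 = 0.162436.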